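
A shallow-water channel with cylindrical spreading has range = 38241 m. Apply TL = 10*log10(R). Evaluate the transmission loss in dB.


45.83 dB


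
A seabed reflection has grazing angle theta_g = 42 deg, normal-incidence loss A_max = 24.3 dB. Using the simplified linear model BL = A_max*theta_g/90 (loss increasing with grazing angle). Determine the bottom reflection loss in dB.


BL = A_max * theta_g / 90 = 24.3 * 42 / 90 = 11.34

11.34 dB


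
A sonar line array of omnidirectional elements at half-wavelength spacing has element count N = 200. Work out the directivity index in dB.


DI = 10*log10(200) = 23.01

23.01 dB


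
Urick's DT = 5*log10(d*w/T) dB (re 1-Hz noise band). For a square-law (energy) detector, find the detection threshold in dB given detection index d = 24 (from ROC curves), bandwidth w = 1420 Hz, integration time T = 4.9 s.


DT = 5*log10(d*w/T) = 5*log10(24 * 1420 / 4.9) = 5*log10(6955.1) = 19.21

19.21 dB


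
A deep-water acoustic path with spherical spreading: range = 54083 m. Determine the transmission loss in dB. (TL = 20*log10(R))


TL = 20*log10(54083) = 94.66

94.66 dB


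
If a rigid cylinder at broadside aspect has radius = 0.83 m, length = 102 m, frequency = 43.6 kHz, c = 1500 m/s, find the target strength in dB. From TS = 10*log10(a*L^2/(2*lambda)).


50.99 dB


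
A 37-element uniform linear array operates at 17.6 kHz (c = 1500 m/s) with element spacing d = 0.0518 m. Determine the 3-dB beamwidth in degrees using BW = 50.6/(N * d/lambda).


2.25 deg


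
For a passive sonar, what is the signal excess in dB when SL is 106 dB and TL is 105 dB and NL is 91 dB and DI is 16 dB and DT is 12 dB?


SE = SL - TL - NL + DI - DT = 106 - 105 - 91 + 16 - 12 = -86

-86 dB


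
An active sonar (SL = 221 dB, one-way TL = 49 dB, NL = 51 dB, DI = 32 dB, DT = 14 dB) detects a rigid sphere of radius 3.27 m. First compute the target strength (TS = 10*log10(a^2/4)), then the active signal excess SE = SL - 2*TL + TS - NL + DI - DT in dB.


Step 1: TS = 10*log10(3.27^2/4) = 4.27 dB
Step 2: SE = SL - 2*TL + TS - NL + DI - DT = 221 - 2*49 + (4.27) - 51 + 32 - 14 = 94.27

94.27 dB


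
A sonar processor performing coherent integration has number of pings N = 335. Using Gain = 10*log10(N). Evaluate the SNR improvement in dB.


Gain = 10*log10(335) = 25.25

25.25 dB


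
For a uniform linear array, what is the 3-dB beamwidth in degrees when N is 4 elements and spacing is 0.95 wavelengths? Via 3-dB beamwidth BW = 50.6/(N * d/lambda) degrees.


BW = 50.6 / (4 * 0.95) = 50.6 / 3.8 = 13.32

13.32 deg


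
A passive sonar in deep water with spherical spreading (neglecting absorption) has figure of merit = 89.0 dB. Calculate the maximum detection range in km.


28.18 km


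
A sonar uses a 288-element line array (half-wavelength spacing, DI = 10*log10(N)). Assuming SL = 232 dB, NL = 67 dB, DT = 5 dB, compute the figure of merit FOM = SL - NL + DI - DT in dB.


Step 1: DI = 10*log10(288) = 24.59 dB
Step 2: FOM = SL - NL + DI - DT = 232 - 67 + 24.59 - 5 = 184.59

184.59 dB


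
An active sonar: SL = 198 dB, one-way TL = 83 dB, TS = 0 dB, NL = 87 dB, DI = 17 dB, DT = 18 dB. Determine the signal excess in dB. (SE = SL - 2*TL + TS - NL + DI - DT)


SE = SL - 2*TL + TS - NL + DI - DT = 198 - 2*83 + (0) - 87 + 17 - 18 = -56

-56 dB


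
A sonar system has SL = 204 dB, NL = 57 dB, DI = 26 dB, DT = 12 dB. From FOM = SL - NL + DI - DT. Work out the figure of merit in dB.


FOM = SL - NL + DI - DT = 204 - 57 + 26 - 12 = 161

161 dB


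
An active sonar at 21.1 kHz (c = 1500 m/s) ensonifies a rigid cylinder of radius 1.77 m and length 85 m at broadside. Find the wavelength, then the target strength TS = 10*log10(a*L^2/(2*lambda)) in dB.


Step 1: lambda = c/f = 1500/21100 = 0.07109 m
Step 2: TS = 10*log10(a*L^2/(2*lambda)) = 10*log10(1.77*85^2/(2*0.07109)) = 49.54

49.54 dB


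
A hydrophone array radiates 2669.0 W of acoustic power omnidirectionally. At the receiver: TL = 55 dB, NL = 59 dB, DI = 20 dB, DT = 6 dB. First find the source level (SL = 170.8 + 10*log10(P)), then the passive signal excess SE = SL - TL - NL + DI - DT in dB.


Step 1: SL = 170.8 + 10*log10(2669.0) = 205.06 dB
Step 2: SE = SL - TL - NL + DI - DT = 205.06 - 55 - 59 + 20 - 6 = 105.06

105.06 dB


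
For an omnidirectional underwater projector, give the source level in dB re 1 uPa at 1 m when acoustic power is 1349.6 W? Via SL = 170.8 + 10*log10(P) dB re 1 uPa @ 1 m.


SL = 170.8 + 10*log10(1349.6) = 170.8 + 31.3 = 202.1

202.1 dB


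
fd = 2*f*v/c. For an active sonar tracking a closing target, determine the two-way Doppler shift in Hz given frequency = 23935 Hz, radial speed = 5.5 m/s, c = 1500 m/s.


175.52 Hz


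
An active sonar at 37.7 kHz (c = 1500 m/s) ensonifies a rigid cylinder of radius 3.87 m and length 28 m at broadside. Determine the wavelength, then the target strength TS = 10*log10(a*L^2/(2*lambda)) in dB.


Step 1: lambda = c/f = 1500/37700 = 0.03979 m
Step 2: TS = 10*log10(a*L^2/(2*lambda)) = 10*log10(3.87*28^2/(2*0.03979)) = 45.81

45.81 dB


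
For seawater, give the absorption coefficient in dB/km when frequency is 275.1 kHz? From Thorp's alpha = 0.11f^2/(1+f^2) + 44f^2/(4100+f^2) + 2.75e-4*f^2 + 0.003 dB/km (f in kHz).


f^2 = 75680.01
alpha = 0.11*75680.01/(1+75680.01) + 44*75680.01/(4100+75680.01) + 2.75e-4*75680.01 + 0.003 = 62.664

62.664 dB/km


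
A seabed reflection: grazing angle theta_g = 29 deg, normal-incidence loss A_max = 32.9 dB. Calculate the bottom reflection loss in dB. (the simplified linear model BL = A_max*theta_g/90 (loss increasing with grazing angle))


BL = A_max * theta_g / 90 = 32.9 * 29 / 90 = 10.6

10.6 dB


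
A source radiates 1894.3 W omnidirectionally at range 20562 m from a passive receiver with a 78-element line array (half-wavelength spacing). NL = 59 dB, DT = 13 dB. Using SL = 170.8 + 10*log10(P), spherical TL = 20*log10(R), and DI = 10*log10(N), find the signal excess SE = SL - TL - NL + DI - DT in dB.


64.23 dB


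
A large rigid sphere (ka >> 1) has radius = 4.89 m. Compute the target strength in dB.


TS = 10*log10(4.89^2 / 4) = 10*log10(5.978025) = 7.77

7.77 dB


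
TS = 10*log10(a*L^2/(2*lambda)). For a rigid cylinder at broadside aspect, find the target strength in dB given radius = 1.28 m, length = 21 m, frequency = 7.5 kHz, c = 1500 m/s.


lambda = 1500/7500 = 0.2 m
TS = 10*log10(1.28*21^2/(2*0.2)) = 31.5

31.5 dB


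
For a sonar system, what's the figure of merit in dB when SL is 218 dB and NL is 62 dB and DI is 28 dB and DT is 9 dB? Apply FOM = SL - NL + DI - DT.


FOM = SL - NL + DI - DT = 218 - 62 + 28 - 9 = 175

175 dB


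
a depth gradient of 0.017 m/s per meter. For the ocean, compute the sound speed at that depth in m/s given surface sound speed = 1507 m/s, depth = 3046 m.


c = 1507 + 0.017 * 3046 = 1558.782

1558.782 m/s


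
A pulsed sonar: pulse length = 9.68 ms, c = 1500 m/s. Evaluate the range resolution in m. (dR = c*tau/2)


dR = c*tau/2 = 1500 * 9.68e-3 / 2 = 7.26

7.26 m


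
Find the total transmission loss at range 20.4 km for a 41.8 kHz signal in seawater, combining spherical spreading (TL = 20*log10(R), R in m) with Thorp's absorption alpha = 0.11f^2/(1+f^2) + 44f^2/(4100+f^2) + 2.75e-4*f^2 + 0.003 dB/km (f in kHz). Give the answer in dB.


Step 1 (Thorp): alpha = 0.11*1747.24/(1+1747.24) + 44*1747.24/(4100+1747.24) + 2.75e-4*1747.24 + 0.003 = 13.7413 dB/km
Step 2: TL_spread = 20*log10(20400) = 86.19 dB
Step 3: TL_abs = alpha*R = 13.7413 * 20.4 = 280.32 dB
Step 4: TL_total = 86.19 + 280.32 = 366.51

366.51 dB


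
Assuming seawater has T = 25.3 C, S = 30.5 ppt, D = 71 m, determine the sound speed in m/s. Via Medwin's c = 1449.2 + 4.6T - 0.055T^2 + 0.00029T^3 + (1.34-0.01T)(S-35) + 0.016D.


c = 1449.2 + 4.6*25.3 - 0.055*25.3^2 + 0.00029*25.3^3 + (1.34 - 0.01*25.3)*(30.5 - 35) + 0.016*71 = 1531.32

1531.32 m/s


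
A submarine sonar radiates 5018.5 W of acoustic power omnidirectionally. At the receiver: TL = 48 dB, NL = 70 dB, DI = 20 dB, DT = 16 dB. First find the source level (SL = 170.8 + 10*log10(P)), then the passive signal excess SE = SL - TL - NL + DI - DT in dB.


Step 1: SL = 170.8 + 10*log10(5018.5) = 207.81 dB
Step 2: SE = SL - TL - NL + DI - DT = 207.81 - 48 - 70 + 20 - 16 = 93.81

93.81 dB


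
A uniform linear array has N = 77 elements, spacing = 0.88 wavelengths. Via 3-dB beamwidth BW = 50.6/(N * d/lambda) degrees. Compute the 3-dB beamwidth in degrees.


BW = 50.6 / (77 * 0.88) = 50.6 / 67.76 = 0.75

0.75 deg


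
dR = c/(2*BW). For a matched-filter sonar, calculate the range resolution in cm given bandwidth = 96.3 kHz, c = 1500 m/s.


dR = c/(2*BW) = 1500 / (2 * 96.3e3) = 0.0078 m = 0.78 cm

0.78 cm


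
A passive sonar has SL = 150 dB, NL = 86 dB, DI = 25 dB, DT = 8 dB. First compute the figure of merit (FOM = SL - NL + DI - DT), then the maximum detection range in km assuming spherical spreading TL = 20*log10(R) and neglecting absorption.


Step 1: FOM = SL - NL + DI - DT = 150 - 86 + 25 - 8 = 81 dB
Step 2: at max range FOM = TL = 20*log10(R), so R = 10^(81/20) = 11220.18 m = 11.22 km

11.22 km


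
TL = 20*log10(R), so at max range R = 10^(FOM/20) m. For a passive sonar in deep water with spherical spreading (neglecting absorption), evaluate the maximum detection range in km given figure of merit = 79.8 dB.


9.77 km


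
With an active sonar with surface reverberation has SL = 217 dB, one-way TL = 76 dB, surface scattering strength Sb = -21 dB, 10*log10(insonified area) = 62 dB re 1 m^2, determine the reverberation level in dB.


106 dB


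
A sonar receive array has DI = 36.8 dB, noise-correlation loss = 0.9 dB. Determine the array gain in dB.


AG = DI - L_corr = 36.8 - 0.9 = 35.9

35.9 dB


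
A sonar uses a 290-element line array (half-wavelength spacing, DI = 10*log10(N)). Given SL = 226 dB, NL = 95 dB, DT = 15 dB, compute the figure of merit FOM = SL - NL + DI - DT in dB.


140.62 dB


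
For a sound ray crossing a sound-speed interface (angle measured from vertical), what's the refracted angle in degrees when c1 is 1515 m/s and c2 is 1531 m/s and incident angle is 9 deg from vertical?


9.1 deg


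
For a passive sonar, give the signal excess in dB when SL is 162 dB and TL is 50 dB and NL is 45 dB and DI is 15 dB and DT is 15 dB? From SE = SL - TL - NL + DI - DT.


SE = SL - TL - NL + DI - DT = 162 - 50 - 45 + 15 - 15 = 67

67 dB


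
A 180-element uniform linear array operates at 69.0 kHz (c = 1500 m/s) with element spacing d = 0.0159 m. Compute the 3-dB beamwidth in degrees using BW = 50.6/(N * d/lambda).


Step 1: lambda = 1500/69000 = 0.02174 m
Step 2: d/lambda = 0.0159/0.02174 = 0.7314
Step 3: BW = 50.6/(N * d/lambda) = 50.6/(180 * 0.7314) = 0.38

0.38 deg


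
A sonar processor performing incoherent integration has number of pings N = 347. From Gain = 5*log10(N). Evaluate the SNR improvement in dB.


Gain = 5*log10(347) = 12.7

12.7 dB


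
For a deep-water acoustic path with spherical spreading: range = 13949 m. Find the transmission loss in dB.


82.89 dB


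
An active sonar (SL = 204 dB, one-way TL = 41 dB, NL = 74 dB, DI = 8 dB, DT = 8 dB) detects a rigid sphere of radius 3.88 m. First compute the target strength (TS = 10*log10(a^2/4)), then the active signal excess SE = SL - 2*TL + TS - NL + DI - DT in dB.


Step 1: TS = 10*log10(3.88^2/4) = 5.76 dB
Step 2: SE = SL - 2*TL + TS - NL + DI - DT = 204 - 2*41 + (5.76) - 74 + 8 - 8 = 53.76

53.76 dB


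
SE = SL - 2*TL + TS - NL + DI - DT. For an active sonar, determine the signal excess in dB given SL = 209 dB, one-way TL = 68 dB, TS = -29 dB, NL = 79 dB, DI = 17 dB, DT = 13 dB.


SE = SL - 2*TL + TS - NL + DI - DT = 209 - 2*68 + (-29) - 79 + 17 - 13 = -31

-31 dB


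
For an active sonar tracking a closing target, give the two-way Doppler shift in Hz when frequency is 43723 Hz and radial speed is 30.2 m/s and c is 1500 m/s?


1760.58 Hz


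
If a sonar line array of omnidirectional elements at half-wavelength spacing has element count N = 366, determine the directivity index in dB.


25.63 dB


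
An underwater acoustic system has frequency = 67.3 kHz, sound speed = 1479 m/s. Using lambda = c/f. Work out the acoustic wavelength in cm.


2.2 cm


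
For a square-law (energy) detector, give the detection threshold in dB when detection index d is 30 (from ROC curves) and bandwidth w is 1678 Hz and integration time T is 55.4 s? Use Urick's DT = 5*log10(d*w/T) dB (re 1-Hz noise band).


DT = 5*log10(d*w/T) = 5*log10(30 * 1678 / 55.4) = 5*log10(908.66) = 14.79

14.79 dB


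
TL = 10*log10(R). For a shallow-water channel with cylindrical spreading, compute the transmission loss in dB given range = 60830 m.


TL = 10*log10(60830) = 47.84

47.84 dB


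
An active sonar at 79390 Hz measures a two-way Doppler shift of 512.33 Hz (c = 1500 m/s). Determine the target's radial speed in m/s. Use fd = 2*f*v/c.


4.84 m/s


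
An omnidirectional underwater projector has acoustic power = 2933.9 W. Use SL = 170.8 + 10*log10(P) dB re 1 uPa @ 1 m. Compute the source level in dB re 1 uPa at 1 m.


SL = 170.8 + 10*log10(2933.9) = 170.8 + 34.67 = 205.47

205.47 dB


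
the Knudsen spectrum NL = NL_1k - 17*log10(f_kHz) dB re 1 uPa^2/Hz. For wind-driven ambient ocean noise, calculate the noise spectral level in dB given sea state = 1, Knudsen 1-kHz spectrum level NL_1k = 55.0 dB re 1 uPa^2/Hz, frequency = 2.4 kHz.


NL = NL_1k - 17*log10(f_kHz) = 55.0 - 17*log10(2.4) = 55.0 - (6.46) = 48.54

48.54 dB


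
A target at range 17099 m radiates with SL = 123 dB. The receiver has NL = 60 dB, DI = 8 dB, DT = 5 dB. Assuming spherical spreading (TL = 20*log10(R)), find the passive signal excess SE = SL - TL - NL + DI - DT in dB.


Step 1: TL = 20*log10(17099) = 84.66 dB
Step 2: SE = 123 - 84.66 - 60 + 8 - 5 = -18.66

-18.66 dB


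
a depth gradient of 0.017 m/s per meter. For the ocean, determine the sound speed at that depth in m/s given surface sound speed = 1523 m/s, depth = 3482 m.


c = 1523 + 0.017 * 3482 = 1582.194

1582.194 m/s


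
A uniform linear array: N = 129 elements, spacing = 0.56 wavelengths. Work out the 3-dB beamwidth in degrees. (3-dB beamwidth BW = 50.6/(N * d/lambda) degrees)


BW = 50.6 / (129 * 0.56) = 50.6 / 72.24 = 0.7

0.7 deg


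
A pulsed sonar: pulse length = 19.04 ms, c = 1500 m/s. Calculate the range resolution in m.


dR = c*tau/2 = 1500 * 19.04e-3 / 2 = 14.28

14.28 m


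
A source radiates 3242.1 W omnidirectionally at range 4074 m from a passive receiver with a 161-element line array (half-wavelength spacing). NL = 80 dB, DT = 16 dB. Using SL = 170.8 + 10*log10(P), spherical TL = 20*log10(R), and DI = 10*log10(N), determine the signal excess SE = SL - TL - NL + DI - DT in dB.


59.78 dB


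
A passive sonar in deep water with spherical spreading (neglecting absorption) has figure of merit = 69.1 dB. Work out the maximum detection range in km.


At max range FOM = TL, so 20*log10(R) = 69.1
R = 10^(69.1/20) = 2851.02 m = 2.85 km

2.85 km


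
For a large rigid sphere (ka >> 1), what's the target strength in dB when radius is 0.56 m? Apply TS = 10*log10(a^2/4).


-11.06 dB


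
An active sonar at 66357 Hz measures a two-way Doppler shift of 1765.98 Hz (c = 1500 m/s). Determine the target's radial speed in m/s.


From fd = 2*f*v/c, v = c*fd/(2*f) = 1500 * 1765.98 / (2*66357) = 19.96

19.96 m/s


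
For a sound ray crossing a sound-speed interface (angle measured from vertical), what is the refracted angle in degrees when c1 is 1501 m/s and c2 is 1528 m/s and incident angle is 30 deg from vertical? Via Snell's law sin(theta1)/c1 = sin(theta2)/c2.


sin(theta2) = (c2/c1)*sin(theta1) = (1528/1501)*sin(30 deg) = 0.50899
theta2 = arcsin(0.50899) = 30.6

30.6 deg


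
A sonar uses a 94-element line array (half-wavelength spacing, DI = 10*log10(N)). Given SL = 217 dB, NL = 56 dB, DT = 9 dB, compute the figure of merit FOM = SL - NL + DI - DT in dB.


Step 1: DI = 10*log10(94) = 19.73 dB
Step 2: FOM = SL - NL + DI - DT = 217 - 56 + 19.73 - 9 = 171.73

171.73 dB


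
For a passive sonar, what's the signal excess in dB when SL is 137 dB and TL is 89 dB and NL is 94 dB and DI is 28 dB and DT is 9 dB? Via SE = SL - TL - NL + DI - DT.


-27 dB


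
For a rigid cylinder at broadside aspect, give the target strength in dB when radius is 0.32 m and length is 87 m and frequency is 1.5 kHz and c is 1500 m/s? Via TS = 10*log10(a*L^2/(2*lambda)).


30.83 dB


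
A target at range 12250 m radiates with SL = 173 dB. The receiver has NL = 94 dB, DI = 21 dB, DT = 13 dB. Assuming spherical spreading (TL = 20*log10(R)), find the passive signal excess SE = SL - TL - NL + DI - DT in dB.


5.24 dB


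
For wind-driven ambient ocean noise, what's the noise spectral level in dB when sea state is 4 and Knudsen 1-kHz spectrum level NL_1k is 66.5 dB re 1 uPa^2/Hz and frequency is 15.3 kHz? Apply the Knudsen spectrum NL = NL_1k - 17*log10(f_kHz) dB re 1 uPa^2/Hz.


NL = NL_1k - 17*log10(f_kHz) = 66.5 - 17*log10(15.3) = 66.5 - (20.14) = 46.36

46.36 dB


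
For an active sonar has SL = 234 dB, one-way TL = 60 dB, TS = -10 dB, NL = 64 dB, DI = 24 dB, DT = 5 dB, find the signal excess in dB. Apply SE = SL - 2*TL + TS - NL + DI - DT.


SE = SL - 2*TL + TS - NL + DI - DT = 234 - 2*60 + (-10) - 64 + 24 - 5 = 59

59 dB


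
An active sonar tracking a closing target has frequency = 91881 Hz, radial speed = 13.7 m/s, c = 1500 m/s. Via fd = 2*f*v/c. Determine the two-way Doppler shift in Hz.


fd = 2*f*v/c = 2 * 91881 * 13.7 / 1500 = 1678.36

1678.36 Hz


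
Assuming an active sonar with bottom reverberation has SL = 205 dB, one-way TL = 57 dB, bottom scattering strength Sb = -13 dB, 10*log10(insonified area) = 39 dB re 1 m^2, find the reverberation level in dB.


117 dB


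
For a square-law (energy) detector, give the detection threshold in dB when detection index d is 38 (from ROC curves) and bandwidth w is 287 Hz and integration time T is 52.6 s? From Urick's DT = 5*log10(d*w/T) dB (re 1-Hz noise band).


DT = 5*log10(d*w/T) = 5*log10(38 * 287 / 52.6) = 5*log10(207.34) = 11.58

11.58 dB


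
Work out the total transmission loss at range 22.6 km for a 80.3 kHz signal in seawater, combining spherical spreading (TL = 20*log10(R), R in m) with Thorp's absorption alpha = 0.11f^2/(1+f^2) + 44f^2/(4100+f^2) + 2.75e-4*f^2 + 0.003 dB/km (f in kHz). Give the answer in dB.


Step 1 (Thorp): alpha = 0.11*6448.09/(1+6448.09) + 44*6448.09/(4100+6448.09) + 2.75e-4*6448.09 + 0.003 = 28.7836 dB/km
Step 2: TL_spread = 20*log10(22600) = 87.08 dB
Step 3: TL_abs = alpha*R = 28.7836 * 22.6 = 650.51 dB
Step 4: TL_total = 87.08 + 650.51 = 737.59

737.59 dB


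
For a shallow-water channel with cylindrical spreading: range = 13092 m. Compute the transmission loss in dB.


41.17 dB


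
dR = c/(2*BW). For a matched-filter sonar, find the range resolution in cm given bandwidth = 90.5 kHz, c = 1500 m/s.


dR = c/(2*BW) = 1500 / (2 * 90.5e3) = 0.0083 m = 0.83 cm

0.83 cm


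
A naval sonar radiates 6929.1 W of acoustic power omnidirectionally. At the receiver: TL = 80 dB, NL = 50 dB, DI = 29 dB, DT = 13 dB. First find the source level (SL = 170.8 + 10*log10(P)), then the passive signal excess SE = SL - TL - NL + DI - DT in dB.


Step 1: SL = 170.8 + 10*log10(6929.1) = 209.21 dB
Step 2: SE = SL - TL - NL + DI - DT = 209.21 - 80 - 50 + 29 - 13 = 95.21

95.21 dB


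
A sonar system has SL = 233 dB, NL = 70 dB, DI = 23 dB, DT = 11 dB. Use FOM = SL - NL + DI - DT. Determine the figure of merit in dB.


FOM = SL - NL + DI - DT = 233 - 70 + 23 - 11 = 175

175 dB


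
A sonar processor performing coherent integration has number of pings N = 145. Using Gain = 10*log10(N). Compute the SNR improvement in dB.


21.61 dB


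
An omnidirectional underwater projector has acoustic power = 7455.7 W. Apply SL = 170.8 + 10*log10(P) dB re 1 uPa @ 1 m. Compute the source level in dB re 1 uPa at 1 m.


SL = 170.8 + 10*log10(7455.7) = 170.8 + 38.72 = 209.52

209.52 dB


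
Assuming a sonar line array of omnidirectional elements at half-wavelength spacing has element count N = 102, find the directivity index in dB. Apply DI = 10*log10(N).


DI = 10*log10(102) = 20.09

20.09 dB


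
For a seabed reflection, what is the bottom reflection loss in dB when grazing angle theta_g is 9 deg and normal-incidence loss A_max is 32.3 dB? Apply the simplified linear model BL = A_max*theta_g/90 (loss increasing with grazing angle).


BL = A_max * theta_g / 90 = 32.3 * 9 / 90 = 3.23

3.23 dB


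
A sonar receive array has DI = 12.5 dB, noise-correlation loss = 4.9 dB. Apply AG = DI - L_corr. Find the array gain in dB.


AG = DI - L_corr = 12.5 - 4.9 = 7.6

7.6 dB


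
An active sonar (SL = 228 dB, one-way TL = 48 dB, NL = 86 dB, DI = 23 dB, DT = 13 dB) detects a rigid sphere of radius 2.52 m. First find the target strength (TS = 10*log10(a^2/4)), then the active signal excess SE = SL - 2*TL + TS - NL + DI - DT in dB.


Step 1: TS = 10*log10(2.52^2/4) = 2.01 dB
Step 2: SE = SL - 2*TL + TS - NL + DI - DT = 228 - 2*48 + (2.01) - 86 + 23 - 13 = 58.01

58.01 dB


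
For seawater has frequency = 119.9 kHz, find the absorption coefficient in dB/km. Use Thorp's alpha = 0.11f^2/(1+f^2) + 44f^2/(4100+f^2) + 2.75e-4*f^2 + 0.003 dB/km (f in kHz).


f^2 = 14376.01
alpha = 0.11*14376.01/(1+14376.01) + 44*14376.01/(4100+14376.01) + 2.75e-4*14376.01 + 0.003 = 38.302

38.302 dB/km


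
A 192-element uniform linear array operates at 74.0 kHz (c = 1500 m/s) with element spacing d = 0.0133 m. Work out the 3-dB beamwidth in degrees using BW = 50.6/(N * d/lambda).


0.4 deg


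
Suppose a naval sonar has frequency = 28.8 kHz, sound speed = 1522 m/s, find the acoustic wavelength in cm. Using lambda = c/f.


5.28 cm


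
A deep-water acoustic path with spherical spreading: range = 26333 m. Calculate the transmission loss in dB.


TL = 20*log10(26333) = 88.41

88.41 dB


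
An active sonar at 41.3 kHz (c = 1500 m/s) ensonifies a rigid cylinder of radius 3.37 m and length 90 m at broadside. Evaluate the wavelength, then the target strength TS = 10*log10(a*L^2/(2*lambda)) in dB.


Step 1: lambda = c/f = 1500/41300 = 0.03632 m
Step 2: TS = 10*log10(a*L^2/(2*lambda)) = 10*log10(3.37*90^2/(2*0.03632)) = 55.75

55.75 dB


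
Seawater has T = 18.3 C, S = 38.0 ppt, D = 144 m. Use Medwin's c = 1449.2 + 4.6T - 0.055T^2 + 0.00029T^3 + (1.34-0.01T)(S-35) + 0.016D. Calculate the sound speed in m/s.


c = 1449.2 + 4.6*18.3 - 0.055*18.3^2 + 0.00029*18.3^3 + (1.34 - 0.01*18.3)*(38.0 - 35) + 0.016*144 = 1522.51

1522.51 m/s


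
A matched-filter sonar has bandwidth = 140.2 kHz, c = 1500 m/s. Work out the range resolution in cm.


dR = c/(2*BW) = 1500 / (2 * 140.2e3) = 0.0053 m = 0.53 cm

0.53 cm


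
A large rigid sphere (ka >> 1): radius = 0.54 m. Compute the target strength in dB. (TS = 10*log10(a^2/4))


-11.37 dB


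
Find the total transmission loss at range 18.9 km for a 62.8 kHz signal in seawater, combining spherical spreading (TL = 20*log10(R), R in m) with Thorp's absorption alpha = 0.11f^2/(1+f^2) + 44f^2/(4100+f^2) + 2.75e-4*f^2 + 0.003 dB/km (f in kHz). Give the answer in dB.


Step 1 (Thorp): alpha = 0.11*3943.84/(1+3943.84) + 44*3943.84/(4100+3943.84) + 2.75e-4*3943.84 + 0.003 = 22.7704 dB/km
Step 2: TL_spread = 20*log10(18900) = 85.53 dB
Step 3: TL_abs = alpha*R = 22.7704 * 18.9 = 430.36 dB
Step 4: TL_total = 85.53 + 430.36 = 515.89

515.89 dB


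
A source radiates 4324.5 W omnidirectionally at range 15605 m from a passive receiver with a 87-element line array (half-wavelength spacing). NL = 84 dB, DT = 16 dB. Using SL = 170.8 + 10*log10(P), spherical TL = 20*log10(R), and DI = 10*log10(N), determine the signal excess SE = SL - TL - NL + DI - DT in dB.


Step 1: SL = 170.8 + 10*log10(4324.5) = 207.16 dB
Step 2: TL = 20*log10(15605) = 83.87 dB
Step 3: DI = 10*log10(87) = 19.4 dB
Step 4: SE = SL - TL - NL + DI - DT = 207.16 - 83.87 - 84 + 19.4 - 16 = 42.69

42.69 dB


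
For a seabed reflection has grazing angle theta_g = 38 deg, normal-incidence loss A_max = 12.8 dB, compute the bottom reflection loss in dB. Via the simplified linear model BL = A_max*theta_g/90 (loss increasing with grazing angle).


BL = A_max * theta_g / 90 = 12.8 * 38 / 90 = 5.4

5.4 dB


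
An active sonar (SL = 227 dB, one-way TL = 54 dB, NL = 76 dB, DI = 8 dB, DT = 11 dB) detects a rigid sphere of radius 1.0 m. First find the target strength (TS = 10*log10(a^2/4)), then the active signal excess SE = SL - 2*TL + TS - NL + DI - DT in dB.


Step 1: TS = 10*log10(1.0^2/4) = -6.02 dB
Step 2: SE = SL - 2*TL + TS - NL + DI - DT = 227 - 2*54 + (-6.02) - 76 + 8 - 11 = 33.98

33.98 dB


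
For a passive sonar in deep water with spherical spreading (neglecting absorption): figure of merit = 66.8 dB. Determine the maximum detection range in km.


2.19 km


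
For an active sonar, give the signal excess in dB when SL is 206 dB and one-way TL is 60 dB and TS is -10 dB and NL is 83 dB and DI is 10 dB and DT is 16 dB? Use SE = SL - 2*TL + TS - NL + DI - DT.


SE = SL - 2*TL + TS - NL + DI - DT = 206 - 2*60 + (-10) - 83 + 10 - 16 = -13

-13 dB


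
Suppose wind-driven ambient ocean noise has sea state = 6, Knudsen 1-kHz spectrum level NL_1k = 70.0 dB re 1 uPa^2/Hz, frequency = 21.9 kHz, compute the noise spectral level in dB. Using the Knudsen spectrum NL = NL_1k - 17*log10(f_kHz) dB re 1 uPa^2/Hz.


NL = NL_1k - 17*log10(f_kHz) = 70.0 - 17*log10(21.9) = 70.0 - (22.79) = 47.21

47.21 dB


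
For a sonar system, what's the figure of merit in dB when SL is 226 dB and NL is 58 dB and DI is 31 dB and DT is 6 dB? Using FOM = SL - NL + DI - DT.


193 dB


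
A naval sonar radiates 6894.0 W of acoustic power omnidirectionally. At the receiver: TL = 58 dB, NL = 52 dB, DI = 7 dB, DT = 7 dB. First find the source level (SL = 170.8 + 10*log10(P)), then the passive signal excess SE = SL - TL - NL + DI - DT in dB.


Step 1: SL = 170.8 + 10*log10(6894.0) = 209.18 dB
Step 2: SE = SL - TL - NL + DI - DT = 209.18 - 58 - 52 + 7 - 7 = 99.18

99.18 dB


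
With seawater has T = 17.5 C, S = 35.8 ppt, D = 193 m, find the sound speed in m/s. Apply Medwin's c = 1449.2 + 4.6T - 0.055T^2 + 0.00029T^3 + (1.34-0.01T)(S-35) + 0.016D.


1518.43 m/s


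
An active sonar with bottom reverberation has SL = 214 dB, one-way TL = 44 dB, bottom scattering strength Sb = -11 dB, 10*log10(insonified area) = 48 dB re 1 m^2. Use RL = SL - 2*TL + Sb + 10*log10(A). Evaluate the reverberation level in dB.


RL = SL - 2*TL + Sb + 10*log10(A) = 214 - 2*44 + (-11) + 48 = 163

163 dB


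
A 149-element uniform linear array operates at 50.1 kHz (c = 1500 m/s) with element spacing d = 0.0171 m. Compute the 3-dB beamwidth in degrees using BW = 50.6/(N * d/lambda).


Step 1: lambda = 1500/50100 = 0.02994 m
Step 2: d/lambda = 0.0171/0.02994 = 0.5711
Step 3: BW = 50.6/(N * d/lambda) = 50.6/(149 * 0.5711) = 0.59

0.59 deg


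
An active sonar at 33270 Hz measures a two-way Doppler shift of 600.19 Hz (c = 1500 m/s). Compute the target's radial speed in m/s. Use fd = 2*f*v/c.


13.53 m/s


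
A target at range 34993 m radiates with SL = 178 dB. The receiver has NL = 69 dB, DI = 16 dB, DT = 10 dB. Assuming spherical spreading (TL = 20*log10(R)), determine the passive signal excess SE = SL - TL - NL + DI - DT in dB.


Step 1: TL = 20*log10(34993) = 90.88 dB
Step 2: SE = 178 - 90.88 - 69 + 16 - 10 = 24.12

24.12 dB


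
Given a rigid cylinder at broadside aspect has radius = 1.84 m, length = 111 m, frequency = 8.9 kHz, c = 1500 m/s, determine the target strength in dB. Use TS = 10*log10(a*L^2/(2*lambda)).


lambda = 1500/8900 = 0.16854 m
TS = 10*log10(1.84*111^2/(2*0.16854)) = 48.28

48.28 dB


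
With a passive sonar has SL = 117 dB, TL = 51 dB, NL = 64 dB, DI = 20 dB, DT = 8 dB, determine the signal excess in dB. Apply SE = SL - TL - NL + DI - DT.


SE = SL - TL - NL + DI - DT = 117 - 51 - 64 + 20 - 8 = 14

14 dB


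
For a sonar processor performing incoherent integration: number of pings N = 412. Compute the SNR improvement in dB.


Gain = 5*log10(412) = 13.07

13.07 dB


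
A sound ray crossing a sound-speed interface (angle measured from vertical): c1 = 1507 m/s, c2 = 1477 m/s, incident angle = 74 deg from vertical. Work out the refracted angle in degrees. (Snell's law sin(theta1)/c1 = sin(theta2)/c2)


sin(theta2) = (c2/c1)*sin(theta1) = (1477/1507)*sin(74 deg) = 0.94213
theta2 = arcsin(0.94213) = 70.41

70.41 deg


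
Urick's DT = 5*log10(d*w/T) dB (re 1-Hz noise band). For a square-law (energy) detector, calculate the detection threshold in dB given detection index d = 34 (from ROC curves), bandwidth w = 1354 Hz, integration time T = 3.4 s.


DT = 5*log10(d*w/T) = 5*log10(34 * 1354 / 3.4) = 5*log10(13540.0) = 20.66

20.66 dB


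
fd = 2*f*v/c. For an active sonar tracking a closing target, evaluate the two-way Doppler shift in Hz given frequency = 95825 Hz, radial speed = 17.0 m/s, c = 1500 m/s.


fd = 2*f*v/c = 2 * 95825 * 17.0 / 1500 = 2172.03

2172.03 Hz


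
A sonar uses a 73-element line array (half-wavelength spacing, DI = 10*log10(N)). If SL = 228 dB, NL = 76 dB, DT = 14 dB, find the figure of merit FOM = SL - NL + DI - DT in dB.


156.63 dB


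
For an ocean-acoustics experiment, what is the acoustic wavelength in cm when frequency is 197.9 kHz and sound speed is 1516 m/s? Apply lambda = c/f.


lambda = c/f = 1516 / 197900 = 0.0077 m = 0.77 cm

0.77 cm


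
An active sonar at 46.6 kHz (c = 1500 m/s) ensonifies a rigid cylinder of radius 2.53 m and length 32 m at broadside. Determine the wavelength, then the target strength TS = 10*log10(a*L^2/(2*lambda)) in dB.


Step 1: lambda = c/f = 1500/46600 = 0.03219 m
Step 2: TS = 10*log10(a*L^2/(2*lambda)) = 10*log10(2.53*32^2/(2*0.03219)) = 46.05

46.05 dB


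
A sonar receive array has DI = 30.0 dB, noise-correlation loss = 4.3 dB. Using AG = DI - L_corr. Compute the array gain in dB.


25.7 dB


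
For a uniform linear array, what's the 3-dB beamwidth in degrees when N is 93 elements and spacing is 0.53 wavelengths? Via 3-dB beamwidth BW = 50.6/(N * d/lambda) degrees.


BW = 50.6 / (93 * 0.53) = 50.6 / 49.29 = 1.03

1.03 deg


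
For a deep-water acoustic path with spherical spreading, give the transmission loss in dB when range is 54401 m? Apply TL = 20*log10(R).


TL = 20*log10(54401) = 94.71

94.71 dB


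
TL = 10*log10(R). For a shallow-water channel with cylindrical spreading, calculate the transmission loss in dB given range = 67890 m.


TL = 10*log10(67890) = 48.32

48.32 dB


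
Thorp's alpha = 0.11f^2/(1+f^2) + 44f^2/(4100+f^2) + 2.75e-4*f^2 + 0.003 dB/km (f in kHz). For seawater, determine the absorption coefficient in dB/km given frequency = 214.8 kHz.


f^2 = 46139.04
alpha = 0.11*46139.04/(1+46139.04) + 44*46139.04/(4100+46139.04) + 2.75e-4*46139.04 + 0.003 = 53.21

53.21 dB/km


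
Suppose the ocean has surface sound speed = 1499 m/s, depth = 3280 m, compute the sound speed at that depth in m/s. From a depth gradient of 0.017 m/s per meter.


1554.76 m/s


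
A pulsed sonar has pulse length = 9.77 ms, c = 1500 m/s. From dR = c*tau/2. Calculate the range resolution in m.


dR = c*tau/2 = 1500 * 9.77e-3 / 2 = 7.3275

7.3275 m


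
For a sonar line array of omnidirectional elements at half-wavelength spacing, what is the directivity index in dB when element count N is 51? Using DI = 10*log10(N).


DI = 10*log10(51) = 17.08

17.08 dB


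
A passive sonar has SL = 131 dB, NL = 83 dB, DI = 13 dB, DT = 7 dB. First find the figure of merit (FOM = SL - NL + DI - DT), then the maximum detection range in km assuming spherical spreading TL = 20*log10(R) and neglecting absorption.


Step 1: FOM = SL - NL + DI - DT = 131 - 83 + 13 - 7 = 54 dB
Step 2: at max range FOM = TL = 20*log10(R), so R = 10^(54/20) = 501.19 m = 0.5 km

0.5 km


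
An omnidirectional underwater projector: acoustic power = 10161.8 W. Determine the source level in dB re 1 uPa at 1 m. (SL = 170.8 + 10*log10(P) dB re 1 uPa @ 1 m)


SL = 170.8 + 10*log10(10161.8) = 170.8 + 40.07 = 210.87

210.87 dB


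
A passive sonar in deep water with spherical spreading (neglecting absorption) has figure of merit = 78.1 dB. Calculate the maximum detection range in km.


At max range FOM = TL, so 20*log10(R) = 78.1
R = 10^(78.1/20) = 8035.26 m = 8.04 km

8.04 km


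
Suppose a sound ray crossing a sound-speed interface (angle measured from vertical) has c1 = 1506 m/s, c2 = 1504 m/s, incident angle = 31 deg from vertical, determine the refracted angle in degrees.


sin(theta2) = (c2/c1)*sin(theta1) = (1504/1506)*sin(31 deg) = 0.51435
theta2 = arcsin(0.51435) = 30.95

30.95 deg


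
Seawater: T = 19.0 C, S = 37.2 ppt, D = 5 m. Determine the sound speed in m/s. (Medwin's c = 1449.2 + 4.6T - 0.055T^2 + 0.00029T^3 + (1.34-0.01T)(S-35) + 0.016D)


c = 1449.2 + 4.6*19.0 - 0.055*19.0^2 + 0.00029*19.0^3 + (1.34 - 0.01*19.0)*(37.2 - 35) + 0.016*5 = 1521.34

1521.34 m/s


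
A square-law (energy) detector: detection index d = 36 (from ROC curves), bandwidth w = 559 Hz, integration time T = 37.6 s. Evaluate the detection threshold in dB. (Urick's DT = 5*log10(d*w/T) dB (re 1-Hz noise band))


13.64 dB


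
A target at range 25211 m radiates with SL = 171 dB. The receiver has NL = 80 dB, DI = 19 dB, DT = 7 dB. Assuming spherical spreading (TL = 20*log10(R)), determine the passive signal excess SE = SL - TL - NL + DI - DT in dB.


Step 1: TL = 20*log10(25211) = 88.03 dB
Step 2: SE = 171 - 88.03 - 80 + 19 - 7 = 14.97

14.97 dB


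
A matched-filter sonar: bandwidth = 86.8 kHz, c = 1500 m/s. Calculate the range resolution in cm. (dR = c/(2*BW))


0.86 cm


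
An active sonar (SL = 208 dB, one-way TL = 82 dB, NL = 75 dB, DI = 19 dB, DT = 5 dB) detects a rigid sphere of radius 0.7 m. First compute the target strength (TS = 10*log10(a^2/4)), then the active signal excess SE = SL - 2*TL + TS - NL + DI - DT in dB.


Step 1: TS = 10*log10(0.7^2/4) = -9.12 dB
Step 2: SE = SL - 2*TL + TS - NL + DI - DT = 208 - 2*82 + (-9.12) - 75 + 19 - 5 = -26.12

-26.12 dB


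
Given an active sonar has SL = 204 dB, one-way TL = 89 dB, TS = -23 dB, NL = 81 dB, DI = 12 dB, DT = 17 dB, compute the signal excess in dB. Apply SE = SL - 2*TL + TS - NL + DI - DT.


SE = SL - 2*TL + TS - NL + DI - DT = 204 - 2*89 + (-23) - 81 + 12 - 17 = -83

-83 dB


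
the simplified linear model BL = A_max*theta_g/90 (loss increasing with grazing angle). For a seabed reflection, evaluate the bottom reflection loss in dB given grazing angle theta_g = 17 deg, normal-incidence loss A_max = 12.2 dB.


BL = A_max * theta_g / 90 = 12.2 * 17 / 90 = 2.3

2.3 dB


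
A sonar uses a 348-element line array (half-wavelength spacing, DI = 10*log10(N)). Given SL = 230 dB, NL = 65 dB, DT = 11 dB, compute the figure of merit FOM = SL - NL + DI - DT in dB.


Step 1: DI = 10*log10(348) = 25.42 dB
Step 2: FOM = SL - NL + DI - DT = 230 - 65 + 25.42 - 11 = 179.42

179.42 dB


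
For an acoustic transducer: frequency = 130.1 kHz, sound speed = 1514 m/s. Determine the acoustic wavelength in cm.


lambda = c/f = 1514 / 130100 = 0.0116 m = 1.16 cm

1.16 cm


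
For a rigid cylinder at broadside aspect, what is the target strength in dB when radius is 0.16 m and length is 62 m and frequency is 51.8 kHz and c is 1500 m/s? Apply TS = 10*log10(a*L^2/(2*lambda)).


lambda = 1500/51800 = 0.02896 m
TS = 10*log10(0.16*62^2/(2*0.02896)) = 40.26

40.26 dB


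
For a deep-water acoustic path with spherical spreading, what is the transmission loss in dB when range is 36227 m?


TL = 20*log10(36227) = 91.18

91.18 dB


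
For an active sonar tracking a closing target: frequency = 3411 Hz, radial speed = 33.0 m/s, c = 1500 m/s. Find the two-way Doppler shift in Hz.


fd = 2*f*v/c = 2 * 3411 * 33.0 / 1500 = 150.08

150.08 Hz


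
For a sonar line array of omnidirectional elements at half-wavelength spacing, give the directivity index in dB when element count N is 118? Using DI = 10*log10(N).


20.72 dB


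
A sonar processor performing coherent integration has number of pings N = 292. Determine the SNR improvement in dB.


Gain = 10*log10(292) = 24.65

24.65 dB


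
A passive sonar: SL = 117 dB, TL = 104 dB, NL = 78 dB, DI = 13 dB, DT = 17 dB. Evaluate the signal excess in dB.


SE = SL - TL - NL + DI - DT = 117 - 104 - 78 + 13 - 17 = -69

-69 dB


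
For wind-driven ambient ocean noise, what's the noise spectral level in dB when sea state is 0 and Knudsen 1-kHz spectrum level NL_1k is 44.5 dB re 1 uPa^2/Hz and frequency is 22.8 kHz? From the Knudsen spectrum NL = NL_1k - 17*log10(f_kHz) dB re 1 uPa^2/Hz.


NL = NL_1k - 17*log10(f_kHz) = 44.5 - 17*log10(22.8) = 44.5 - (23.08) = 21.42

21.42 dB


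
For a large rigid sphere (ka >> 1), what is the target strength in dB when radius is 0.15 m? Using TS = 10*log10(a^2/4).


TS = 10*log10(0.15^2 / 4) = 10*log10(0.005625) = -22.5

-22.5 dB


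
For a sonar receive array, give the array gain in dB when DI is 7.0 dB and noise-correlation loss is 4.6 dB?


2.4 dB


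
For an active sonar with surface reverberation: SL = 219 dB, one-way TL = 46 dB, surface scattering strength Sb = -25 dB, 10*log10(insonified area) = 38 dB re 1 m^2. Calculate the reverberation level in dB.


140 dB


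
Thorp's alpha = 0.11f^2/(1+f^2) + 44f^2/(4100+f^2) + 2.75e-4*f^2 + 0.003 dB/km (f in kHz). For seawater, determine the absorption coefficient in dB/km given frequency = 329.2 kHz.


f^2 = 108372.64
alpha = 0.11*108372.64/(1+108372.64) + 44*108372.64/(4100+108372.64) + 2.75e-4*108372.64 + 0.003 = 72.312

72.312 dB/km


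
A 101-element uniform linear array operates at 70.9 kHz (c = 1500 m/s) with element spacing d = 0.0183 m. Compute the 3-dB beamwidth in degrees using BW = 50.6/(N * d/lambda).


Step 1: lambda = 1500/70900 = 0.02116 m
Step 2: d/lambda = 0.0183/0.02116 = 0.8648
Step 3: BW = 50.6/(N * d/lambda) = 50.6/(101 * 0.8648) = 0.58

0.58 deg


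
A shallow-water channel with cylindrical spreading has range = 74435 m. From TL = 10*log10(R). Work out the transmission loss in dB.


TL = 10*log10(74435) = 48.72

48.72 dB


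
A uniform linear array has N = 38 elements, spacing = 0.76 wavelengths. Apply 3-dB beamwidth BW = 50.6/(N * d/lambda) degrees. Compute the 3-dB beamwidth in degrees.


BW = 50.6 / (38 * 0.76) = 50.6 / 28.88 = 1.75

1.75 deg


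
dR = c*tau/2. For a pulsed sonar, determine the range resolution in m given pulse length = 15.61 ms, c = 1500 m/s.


dR = c*tau/2 = 1500 * 15.61e-3 / 2 = 11.7075

11.7075 m


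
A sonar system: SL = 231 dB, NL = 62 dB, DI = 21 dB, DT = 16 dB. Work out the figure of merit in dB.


174 dB


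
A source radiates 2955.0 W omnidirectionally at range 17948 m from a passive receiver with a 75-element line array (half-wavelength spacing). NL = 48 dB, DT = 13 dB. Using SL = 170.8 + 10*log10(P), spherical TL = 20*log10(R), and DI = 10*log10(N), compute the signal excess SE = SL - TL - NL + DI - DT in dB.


Step 1: SL = 170.8 + 10*log10(2955.0) = 205.51 dB
Step 2: TL = 20*log10(17948) = 85.08 dB
Step 3: DI = 10*log10(75) = 18.75 dB
Step 4: SE = SL - TL - NL + DI - DT = 205.51 - 85.08 - 48 + 18.75 - 13 = 78.18

78.18 dB


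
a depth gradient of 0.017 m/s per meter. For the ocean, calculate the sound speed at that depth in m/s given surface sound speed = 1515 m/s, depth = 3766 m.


c = 1515 + 0.017 * 3766 = 1579.022

1579.022 m/s


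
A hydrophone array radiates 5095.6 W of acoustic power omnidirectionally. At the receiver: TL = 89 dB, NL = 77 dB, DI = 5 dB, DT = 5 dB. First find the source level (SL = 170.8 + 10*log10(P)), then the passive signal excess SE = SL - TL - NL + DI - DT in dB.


Step 1: SL = 170.8 + 10*log10(5095.6) = 207.87 dB
Step 2: SE = SL - TL - NL + DI - DT = 207.87 - 89 - 77 + 5 - 5 = 41.87

41.87 dB
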